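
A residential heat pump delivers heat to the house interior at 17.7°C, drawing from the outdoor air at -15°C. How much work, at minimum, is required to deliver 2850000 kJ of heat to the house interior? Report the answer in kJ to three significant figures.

320000 kJ

In absolute terms T_C = 258.15 K and T_H = 290.85 K, so ΔT = 32.70 K.
The reversible limit is COP_HP = T_H/ΔT = 8.894, so W_min = Q_H/COP = Q_H·ΔT/T_H.
W_min = 2850000 × 32.70/290.85 = 320400 kJ.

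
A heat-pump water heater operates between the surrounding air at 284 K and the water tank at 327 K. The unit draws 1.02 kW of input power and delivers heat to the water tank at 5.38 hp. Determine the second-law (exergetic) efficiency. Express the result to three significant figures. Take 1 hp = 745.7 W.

0.517

Converting, Q̇_H = 5.380 hp = 4.012 kW, so COP_actual = Q̇_H/Ẇ = 4.012/1.020 = 3.933.
The reservoir spacing is ΔT = 327 − 284 = 43.00 K.
COP_Carnot = T_H/ΔT = 327.00/43.00 = 7.605.
η_II = COP_actual/COP_Carnot = 3.933/7.605 = 0.5172.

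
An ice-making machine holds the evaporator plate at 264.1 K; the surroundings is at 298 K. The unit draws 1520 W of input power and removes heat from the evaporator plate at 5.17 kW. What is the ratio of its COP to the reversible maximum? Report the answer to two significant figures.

0.44

Converting, Q̇_C = 5.170 kW = 5170 W, so COP_actual = Q̇_C/Ẇ = 5170/1520 = 3.401.
The reservoir spacing is ΔT = 298 − 264.1 = 33.90 K.
COP_Carnot = T_C/ΔT = 264.10/33.90 = 7.791.
η_II = COP_actual/COP_Carnot = 3.401/7.791 = 0.4366.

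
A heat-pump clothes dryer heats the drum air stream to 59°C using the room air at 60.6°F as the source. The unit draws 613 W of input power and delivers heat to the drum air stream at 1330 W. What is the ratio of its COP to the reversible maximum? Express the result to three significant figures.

COP_actual = Q̇_H/Ẇ = 1330/613.0 = 2.170.
In absolute terms T_C = 289.04 K and T_H = 332.15 K, so ΔT = 43.11 K.
COP_Carnot = T_H/ΔT = 332.15/43.11 = 7.705.
η_II = COP_actual/COP_Carnot = 2.170/7.705 = 0.2816.

0.282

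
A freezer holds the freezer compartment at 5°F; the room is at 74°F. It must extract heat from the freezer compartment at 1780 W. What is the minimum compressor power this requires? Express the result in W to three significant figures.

In absolute terms T_C = 258.15 K and T_H = 296.48 K, so ΔT = 38.33 K.
COP_Carnot = T_C/ΔT = 258.15/38.33 = 6.734.
Ẇ_min = Q̇/COP_Carnot = 1780/6.734 = 264.3 W.

264 W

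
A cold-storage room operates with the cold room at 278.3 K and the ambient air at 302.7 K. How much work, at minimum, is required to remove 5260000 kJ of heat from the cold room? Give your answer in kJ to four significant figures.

461200 kJ

The reservoir spacing is ΔT = 302.7 − 278.3 = 24.40 K.
The reversible limit is COP_R = T_C/ΔT = 11.41, so W_min = Q_C/COP = Q_C·ΔT/T_C.
W_min = 5260000 × 24.40/278.30 = 461200 kJ.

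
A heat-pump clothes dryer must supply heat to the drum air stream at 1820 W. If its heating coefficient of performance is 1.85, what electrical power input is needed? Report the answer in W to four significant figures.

Ẇ = Q̇_H/COP_HP = 1820/1.85 = 983.8 W.

983.8 W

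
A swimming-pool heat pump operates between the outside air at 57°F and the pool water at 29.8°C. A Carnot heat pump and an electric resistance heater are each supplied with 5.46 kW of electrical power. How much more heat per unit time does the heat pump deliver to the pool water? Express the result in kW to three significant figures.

98.5 kW

In absolute terms T_C = 287.04 K and T_H = 302.95 K, so ΔT = 15.91 K.
COP_Carnot = T_H/ΔT = 302.95/15.91 = 19.04.
The heat pump delivers Q̇_H = COP × Ẇ = 104.0 kW; the resistance heater delivers Ẇ = 5.460 kW.
Extra = (COP − 1)·Ẇ = 98.50 kW.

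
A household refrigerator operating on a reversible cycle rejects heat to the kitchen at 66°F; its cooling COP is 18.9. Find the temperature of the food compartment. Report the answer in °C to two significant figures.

For a Carnot refrigerator COP_R = T_C/(T_H − T_C), so T_C = COP·T_H/(1 + COP).
With T_H = 292.04 K, T_C = 18.9 × 292.04/19.90 = 277.36 K.
Converting, 277.36 K = 4.21°C.

4.2 °C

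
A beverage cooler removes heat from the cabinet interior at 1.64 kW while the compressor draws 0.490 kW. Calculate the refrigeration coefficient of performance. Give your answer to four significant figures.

The first law gives Q̇_H = Q̇_C + Ẇ, so the three rates are Q̇_C = 1.640, Q̇_H = 2.130, Ẇ = 0.4900 kW.
COP_R = Q̇_C/Ẇ = 1.640/0.4900 = 3.347.

3.347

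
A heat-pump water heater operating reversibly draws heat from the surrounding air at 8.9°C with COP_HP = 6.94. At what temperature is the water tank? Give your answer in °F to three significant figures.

133 °F

COP_HP = T_H/(T_H − T_C) rearranges to T_H = COP·T_C/(COP − 1).
With T_C = 282.05 K, T_H = 6.94 × 282.05/5.940 = 329.53 K.
Converting, 329.53 K = 133.49°F.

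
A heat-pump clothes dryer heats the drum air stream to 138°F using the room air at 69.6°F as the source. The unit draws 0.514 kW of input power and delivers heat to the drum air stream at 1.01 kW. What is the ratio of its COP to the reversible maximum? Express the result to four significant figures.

0.2249

COP_actual = Q̇_H/Ẇ = 1.010/0.5140 = 1.965.
In absolute terms T_C = 294.04 K and T_H = 332.04 K, so ΔT = 38.00 K.
COP_Carnot = T_H/ΔT = 332.04/38.00 = 8.738.
η_II = COP_actual/COP_Carnot = 1.965/8.738 = 0.2249.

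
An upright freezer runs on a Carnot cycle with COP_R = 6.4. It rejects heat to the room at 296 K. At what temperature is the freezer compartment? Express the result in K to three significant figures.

256 K

For a Carnot refrigerator COP_R = T_C/(T_H − T_C), so T_C = COP·T_H/(1 + COP).
With T_H = 296.00 K, T_C = 6.4 × 296.00/7.400 = 256.00 K.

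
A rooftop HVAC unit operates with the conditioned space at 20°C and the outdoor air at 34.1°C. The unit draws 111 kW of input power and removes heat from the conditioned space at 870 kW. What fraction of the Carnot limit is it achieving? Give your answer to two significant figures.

0.38

COP_actual = Q̇_C/Ẇ = 870.0/111.0 = 7.838.
In absolute terms T_C = 293.15 K and T_H = 307.25 K, so ΔT = 14.10 K.
COP_Carnot = T_C/ΔT = 293.15/14.10 = 20.79.
η_II = COP_actual/COP_Carnot = 7.838/20.79 = 0.3770.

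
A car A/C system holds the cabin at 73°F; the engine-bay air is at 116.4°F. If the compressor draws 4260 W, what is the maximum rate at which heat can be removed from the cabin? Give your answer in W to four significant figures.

In absolute terms T_C = 295.93 K and T_H = 320.04 K, so ΔT = 24.11 K.
COP_Carnot = T_C/ΔT = 295.93/24.11 = 12.27.
Q̇_max = COP_Carnot × Ẇ = 12.27 × 4260 W = 52290 W.

52290 W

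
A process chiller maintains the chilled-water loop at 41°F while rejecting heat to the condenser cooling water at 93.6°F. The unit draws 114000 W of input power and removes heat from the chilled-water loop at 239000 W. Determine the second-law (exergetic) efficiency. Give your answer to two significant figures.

COP_actual = Q̇_C/Ẇ = 239000/114000 = 2.096.
In absolute terms T_C = 278.15 K and T_H = 307.37 K, so ΔT = 29.22 K.
COP_Carnot = T_C/ΔT = 278.15/29.22 = 9.518.
η_II = COP_actual/COP_Carnot = 2.096/9.518 = 0.2203.

0.22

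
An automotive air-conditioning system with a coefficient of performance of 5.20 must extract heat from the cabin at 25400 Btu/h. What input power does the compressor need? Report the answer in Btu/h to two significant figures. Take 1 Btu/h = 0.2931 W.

4900 Btu/h

Ẇ = Q̇_C/COP = 25400/5.20 = 4885 Btu/h.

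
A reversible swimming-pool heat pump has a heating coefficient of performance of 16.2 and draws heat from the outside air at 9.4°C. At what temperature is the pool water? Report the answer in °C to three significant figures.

28.0 °C

COP_HP = T_H/(T_H − T_C) rearranges to T_H = COP·T_C/(COP − 1).
With T_C = 282.55 K, T_H = 16.2 × 282.55/15.20 = 301.14 K.
Converting, 301.14 K = 27.99°C.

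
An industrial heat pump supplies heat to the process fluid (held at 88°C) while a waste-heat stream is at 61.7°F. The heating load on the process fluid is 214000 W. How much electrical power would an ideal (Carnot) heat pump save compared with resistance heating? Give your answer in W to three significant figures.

In absolute terms T_C = 289.65 K and T_H = 361.15 K, so ΔT = 71.50 K.
COP_Carnot = T_H/ΔT = 361.15/71.50 = 5.051.
Resistance heating needs Ẇ_res = Q̇_H = 214000 W; the reversible heat pump needs only Ẇ_hp = Q̇_H/COP = 42370 W.
Saving = 214000 − 42370 = 171600 W.

172000 W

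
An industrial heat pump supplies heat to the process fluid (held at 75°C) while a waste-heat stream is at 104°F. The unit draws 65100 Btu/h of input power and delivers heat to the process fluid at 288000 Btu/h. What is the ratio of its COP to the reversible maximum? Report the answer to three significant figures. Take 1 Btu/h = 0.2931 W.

COP_actual = Q̇_H/Ẇ = 288000/65100 = 4.424.
In absolute terms T_C = 313.15 K and T_H = 348.15 K, so ΔT = 35.00 K.
COP_Carnot = T_H/ΔT = 348.15/35.00 = 9.947.
η_II = COP_actual/COP_Carnot = 4.424/9.947 = 0.4447.

0.445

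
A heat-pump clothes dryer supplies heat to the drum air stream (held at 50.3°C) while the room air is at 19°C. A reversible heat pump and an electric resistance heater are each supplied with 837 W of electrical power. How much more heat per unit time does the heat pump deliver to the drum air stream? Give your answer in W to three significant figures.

In absolute terms T_C = 292.15 K and T_H = 323.45 K, so ΔT = 31.30 K.
COP_Carnot = T_H/ΔT = 323.45/31.30 = 10.33.
The heat pump delivers Q̇_H = COP × Ẇ = 8649 W; the resistance heater delivers Ẇ = 837.0 W.
Extra = (COP − 1)·Ẇ = 7812 W.

7810 W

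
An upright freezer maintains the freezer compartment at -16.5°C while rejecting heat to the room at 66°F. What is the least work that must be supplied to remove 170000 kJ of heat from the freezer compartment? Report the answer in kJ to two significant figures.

23000 kJ

In absolute terms T_C = 256.65 K and T_H = 292.04 K, so ΔT = 35.39 K.
The reversible limit is COP_R = T_C/ΔT = 7.252, so W_min = Q_C/COP = Q_C·ΔT/T_C.
W_min = 170000 × 35.39/256.65 = 23440 kJ.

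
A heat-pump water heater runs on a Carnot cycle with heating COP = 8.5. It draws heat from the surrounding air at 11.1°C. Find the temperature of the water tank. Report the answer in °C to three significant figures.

49.0 °C

COP_HP = T_H/(T_H − T_C) rearranges to T_H = COP·T_C/(COP − 1).
With T_C = 284.25 K, T_H = 8.5 × 284.25/7.500 = 322.15 K.
Converting, 322.15 K = 49.00°C.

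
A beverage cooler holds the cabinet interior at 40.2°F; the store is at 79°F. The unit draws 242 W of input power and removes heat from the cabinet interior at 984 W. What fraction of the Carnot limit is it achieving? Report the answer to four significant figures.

COP_actual = Q̇_C/Ẇ = 984.0/242.0 = 4.066.
In absolute terms T_C = 277.71 K and T_H = 299.26 K, so ΔT = 21.56 K.
COP_Carnot = T_C/ΔT = 277.71/21.56 = 12.88.
η_II = COP_actual/COP_Carnot = 4.066/12.88 = 0.3156.

0.3156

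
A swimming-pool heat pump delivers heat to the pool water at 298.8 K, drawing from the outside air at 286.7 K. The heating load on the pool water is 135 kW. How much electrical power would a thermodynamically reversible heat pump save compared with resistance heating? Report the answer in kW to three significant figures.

130 kW

The reservoir spacing is ΔT = 298.8 − 286.7 = 12.10 K.
COP_Carnot = T_H/ΔT = 298.80/12.10 = 24.69.
Resistance heating needs Ẇ_res = Q̇_H = 135.0 kW; the reversible heat pump needs only Ẇ_hp = Q̇_H/COP = 5.467 kW.
Saving = 135.0 − 5.467 = 129.5 kW.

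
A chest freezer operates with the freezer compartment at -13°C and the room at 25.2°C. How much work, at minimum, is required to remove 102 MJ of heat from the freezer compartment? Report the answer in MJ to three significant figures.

15.0 MJ

In absolute terms T_C = 260.15 K and T_H = 298.35 K, so ΔT = 38.20 K.
The reversible limit is COP_R = T_C/ΔT = 6.810, so W_min = Q_C/COP = Q_C·ΔT/T_C.
W_min = 102.0 × 38.20/260.15 = 14.98 MJ.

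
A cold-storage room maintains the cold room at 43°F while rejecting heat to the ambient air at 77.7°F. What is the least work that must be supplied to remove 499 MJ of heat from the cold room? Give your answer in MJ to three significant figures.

34.4 MJ

In absolute terms T_C = 279.26 K and T_H = 298.54 K, so ΔT = 19.28 K.
The reversible limit is COP_R = T_C/ΔT = 14.49, so W_min = Q_C/COP = Q_C·ΔT/T_C.
W_min = 499.0 × 19.28/279.26 = 34.45 MJ.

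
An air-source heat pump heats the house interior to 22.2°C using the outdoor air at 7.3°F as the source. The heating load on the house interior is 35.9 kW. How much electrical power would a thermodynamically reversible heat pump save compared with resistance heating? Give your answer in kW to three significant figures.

31.5 kW

In absolute terms T_C = 259.43 K and T_H = 295.35 K, so ΔT = 35.92 K.
COP_Carnot = T_H/ΔT = 295.35/35.92 = 8.222.
Resistance heating needs Ẇ_res = Q̇_H = 35.90 kW; the reversible heat pump needs only Ẇ_hp = Q̇_H/COP = 4.366 kW.
Saving = 35.90 − 4.366 = 31.53 kW.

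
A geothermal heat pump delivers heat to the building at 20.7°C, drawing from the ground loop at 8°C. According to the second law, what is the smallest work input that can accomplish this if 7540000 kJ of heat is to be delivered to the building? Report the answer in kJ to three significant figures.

326000 kJ

In absolute terms T_C = 281.15 K and T_H = 293.85 K, so ΔT = 12.70 K.
The reversible limit is COP_HP = T_H/ΔT = 23.14, so W_min = Q_H/COP = Q_H·ΔT/T_H.
W_min = 7540000 × 12.70/293.85 = 325900 kJ.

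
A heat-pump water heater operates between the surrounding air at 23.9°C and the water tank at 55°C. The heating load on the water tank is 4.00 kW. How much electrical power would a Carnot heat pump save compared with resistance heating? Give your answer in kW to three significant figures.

In absolute terms T_C = 297.05 K and T_H = 328.15 K, so ΔT = 31.10 K.
COP_Carnot = T_H/ΔT = 328.15/31.10 = 10.55.
Resistance heating needs Ẇ_res = Q̇_H = 4.000 kW; the reversible heat pump needs only Ẇ_hp = Q̇_H/COP = 0.3791 kW.
Saving = 4.000 − 0.3791 = 3.621 kW.

3.62 kW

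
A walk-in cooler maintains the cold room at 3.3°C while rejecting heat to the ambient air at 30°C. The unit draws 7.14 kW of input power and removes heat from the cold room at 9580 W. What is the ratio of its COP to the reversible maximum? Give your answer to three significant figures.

0.130

Converting, Q̇_C = 9580 W = 9.580 kW, so COP_actual = Q̇_C/Ẇ = 9.580/7.140 = 1.342.
In absolute terms T_C = 276.45 K and T_H = 303.15 K, so ΔT = 26.70 K.
COP_Carnot = T_C/ΔT = 276.45/26.70 = 10.35.
η_II = COP_actual/COP_Carnot = 1.342/10.35 = 0.1296.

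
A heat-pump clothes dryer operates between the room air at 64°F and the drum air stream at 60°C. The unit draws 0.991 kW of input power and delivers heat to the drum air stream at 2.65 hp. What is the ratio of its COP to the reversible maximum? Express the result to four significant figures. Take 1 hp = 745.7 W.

Converting, Q̇_H = 2.650 hp = 1.976 kW, so COP_actual = Q̇_H/Ẇ = 1.976/0.9910 = 1.994.
In absolute terms T_C = 290.93 K and T_H = 333.15 K, so ΔT = 42.22 K.
COP_Carnot = T_H/ΔT = 333.15/42.22 = 7.890.
η_II = COP_actual/COP_Carnot = 1.994/7.890 = 0.2527.

0.2527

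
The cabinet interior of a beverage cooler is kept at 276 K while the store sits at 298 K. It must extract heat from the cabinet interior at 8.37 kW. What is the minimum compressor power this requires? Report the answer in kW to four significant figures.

0.6672 kW

The reservoir spacing is ΔT = 298 − 276 = 22.00 K.
COP_Carnot = T_C/ΔT = 276.00/22.00 = 12.55.
Ẇ_min = Q̇/COP_Carnot = 8.370/12.55 = 0.6672 kW.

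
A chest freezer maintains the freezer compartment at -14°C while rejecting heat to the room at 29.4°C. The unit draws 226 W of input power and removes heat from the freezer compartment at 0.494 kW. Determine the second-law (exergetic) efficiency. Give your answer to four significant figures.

0.3661

Converting, Q̇_C = 0.4940 kW = 494.0 W, so COP_actual = Q̇_C/Ẇ = 494.0/226.0 = 2.186.
In absolute terms T_C = 259.15 K and T_H = 302.55 K, so ΔT = 43.40 K.
COP_Carnot = T_C/ΔT = 259.15/43.40 = 5.971.
η_II = COP_actual/COP_Carnot = 2.186/5.971 = 0.3661.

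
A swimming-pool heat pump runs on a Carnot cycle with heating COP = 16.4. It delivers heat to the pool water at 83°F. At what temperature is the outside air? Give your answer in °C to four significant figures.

9.950 °C

COP_HP = T_H/(T_H − T_C) gives T_H − T_C = T_H/COP.
With T_H = 301.48 K, T_C = 301.48 × (1 − 1/16.4) = 283.10 K.
Converting, 283.10 K = 9.95°C.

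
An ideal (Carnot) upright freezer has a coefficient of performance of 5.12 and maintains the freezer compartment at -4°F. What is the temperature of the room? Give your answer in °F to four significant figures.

COP_R = T_C/(T_H − T_C) gives T_H − T_C = T_C/COP.
With T_C = 253.15 K, T_H = 253.15 × (1 + 1/5.12) = 302.59 K.
Converting, 302.59 K = 85.00°F.

85.00 °F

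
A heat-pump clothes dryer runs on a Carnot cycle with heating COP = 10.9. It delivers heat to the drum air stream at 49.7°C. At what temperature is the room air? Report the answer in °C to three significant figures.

COP_HP = T_H/(T_H − T_C) gives T_H − T_C = T_H/COP.
With T_H = 322.85 K, T_C = 322.85 × (1 − 1/10.9) = 293.23 K.
Converting, 293.23 K = 20.08°C.

20.1 °C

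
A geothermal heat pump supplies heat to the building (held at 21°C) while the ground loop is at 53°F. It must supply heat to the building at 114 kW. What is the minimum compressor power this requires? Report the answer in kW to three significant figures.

3.62 kW

In absolute terms T_C = 284.82 K and T_H = 294.15 K, so ΔT = 9.333 K.
COP_Carnot = T_H/ΔT = 294.15/9.333 = 31.52.
Ẇ_min = Q̇/COP_Carnot = 114.0/31.52 = 3.617 kW.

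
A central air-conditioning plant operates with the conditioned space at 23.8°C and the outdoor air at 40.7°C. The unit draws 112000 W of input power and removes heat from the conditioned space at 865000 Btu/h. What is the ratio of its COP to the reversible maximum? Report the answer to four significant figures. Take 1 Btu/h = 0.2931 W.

0.1288

Converting, Q̇_C = 865000 Btu/h = 253500 W, so COP_actual = Q̇_C/Ẇ = 253500/112000 = 2.264.
In absolute terms T_C = 296.95 K and T_H = 313.85 K, so ΔT = 16.90 K.
COP_Carnot = T_C/ΔT = 296.95/16.90 = 17.57.
η_II = COP_actual/COP_Carnot = 2.264/17.57 = 0.1288.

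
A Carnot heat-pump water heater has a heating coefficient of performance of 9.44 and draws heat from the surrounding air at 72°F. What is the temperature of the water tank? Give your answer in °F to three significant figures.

135 °F

COP_HP = T_H/(T_H − T_C) rearranges to T_H = COP·T_C/(COP − 1).
With T_C = 295.37 K, T_H = 9.44 × 295.37/8.440 = 330.37 K.
Converting, 330.37 K = 134.99°F.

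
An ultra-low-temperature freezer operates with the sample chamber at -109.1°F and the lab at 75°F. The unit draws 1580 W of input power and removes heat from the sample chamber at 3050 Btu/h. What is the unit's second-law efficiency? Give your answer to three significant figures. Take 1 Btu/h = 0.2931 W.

Converting, Q̇_C = 3050 Btu/h = 894.0 W, so COP_actual = Q̇_C/Ẇ = 894.0/1580 = 0.5658.
In absolute terms T_C = 194.76 K and T_H = 297.04 K, so ΔT = 102.3 K.
COP_Carnot = T_C/ΔT = 194.76/102.3 = 1.904.
η_II = COP_actual/COP_Carnot = 0.5658/1.904 = 0.2971.

0.297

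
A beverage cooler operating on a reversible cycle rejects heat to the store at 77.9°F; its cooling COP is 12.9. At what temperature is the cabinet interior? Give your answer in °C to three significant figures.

For a Carnot refrigerator COP_R = T_C/(T_H − T_C), so T_C = COP·T_H/(1 + COP).
With T_H = 298.65 K, T_C = 12.9 × 298.65/13.90 = 277.16 K.
Converting, 277.16 K = 4.01°C.

4.01 °C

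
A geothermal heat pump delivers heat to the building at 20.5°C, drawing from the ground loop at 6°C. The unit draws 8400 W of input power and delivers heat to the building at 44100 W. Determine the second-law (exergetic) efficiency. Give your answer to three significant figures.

COP_actual = Q̇_H/Ẇ = 44100/8400 = 5.250.
In absolute terms T_C = 279.15 K and T_H = 293.65 K, so ΔT = 14.50 K.
COP_Carnot = T_H/ΔT = 293.65/14.50 = 20.25.
η_II = COP_actual/COP_Carnot = 5.250/20.25 = 0.2592.

0.259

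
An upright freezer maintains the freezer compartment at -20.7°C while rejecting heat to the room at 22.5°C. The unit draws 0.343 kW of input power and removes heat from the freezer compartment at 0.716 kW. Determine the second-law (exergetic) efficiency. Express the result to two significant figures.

0.36

COP_actual = Q̇_C/Ẇ = 0.7160/0.3430 = 2.087.
In absolute terms T_C = 252.45 K and T_H = 295.65 K, so ΔT = 43.20 K.
COP_Carnot = T_C/ΔT = 252.45/43.20 = 5.844.
η_II = COP_actual/COP_Carnot = 2.087/5.844 = 0.3572.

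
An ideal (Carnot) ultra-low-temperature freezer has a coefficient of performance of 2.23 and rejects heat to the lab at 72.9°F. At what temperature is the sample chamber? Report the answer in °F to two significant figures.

For a Carnot refrigerator COP_R = T_C/(T_H − T_C), so T_C = COP·T_H/(1 + COP).
With T_H = 295.87 K, T_C = 2.23 × 295.87/3.230 = 204.27 K.
Converting, 204.27 K = -91.98°F.

-92 °F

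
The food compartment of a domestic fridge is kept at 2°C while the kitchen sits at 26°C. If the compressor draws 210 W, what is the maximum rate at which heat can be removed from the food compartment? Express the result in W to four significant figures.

In absolute terms T_C = 275.15 K and T_H = 299.15 K, so ΔT = 24.00 K.
COP_Carnot = T_C/ΔT = 275.15/24.00 = 11.46.
Q̇_max = COP_Carnot × Ẇ = 11.46 × 210.0 W = 2408 W.

2408 W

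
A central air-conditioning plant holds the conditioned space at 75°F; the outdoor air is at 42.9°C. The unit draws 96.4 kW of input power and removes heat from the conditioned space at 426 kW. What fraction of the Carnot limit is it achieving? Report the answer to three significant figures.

COP_actual = Q̇_C/Ẇ = 426.0/96.40 = 4.419.
In absolute terms T_C = 297.04 K and T_H = 316.05 K, so ΔT = 19.01 K.
COP_Carnot = T_C/ΔT = 297.04/19.01 = 15.62.
η_II = COP_actual/COP_Carnot = 4.419/15.62 = 0.2828.

0.283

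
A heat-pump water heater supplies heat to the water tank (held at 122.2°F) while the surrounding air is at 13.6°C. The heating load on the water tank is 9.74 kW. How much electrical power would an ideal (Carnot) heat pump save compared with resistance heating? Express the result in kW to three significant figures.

In absolute terms T_C = 286.75 K and T_H = 323.26 K, so ΔT = 36.51 K.
COP_Carnot = T_H/ΔT = 323.26/36.51 = 8.854.
Resistance heating needs Ẇ_res = Q̇_H = 9.740 kW; the reversible heat pump needs only Ẇ_hp = Q̇_H/COP = 1.100 kW.
Saving = 9.740 − 1.100 = 8.640 kW.

8.64 kW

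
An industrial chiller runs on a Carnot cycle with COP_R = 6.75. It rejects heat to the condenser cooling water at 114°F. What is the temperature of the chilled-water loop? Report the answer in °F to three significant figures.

40.0 °F

For a Carnot refrigerator COP_R = T_C/(T_H − T_C), so T_C = COP·T_H/(1 + COP).
With T_H = 318.71 K, T_C = 6.75 × 318.71/7.750 = 277.58 K.
Converting, 277.58 K = 39.98°F.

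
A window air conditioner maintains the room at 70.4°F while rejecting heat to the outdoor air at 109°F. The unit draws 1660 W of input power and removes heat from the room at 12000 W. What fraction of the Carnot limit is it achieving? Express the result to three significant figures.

0.526

COP_actual = Q̇_C/Ẇ = 12000/1660 = 7.229.
In absolute terms T_C = 294.48 K and T_H = 315.93 K, so ΔT = 21.44 K.
COP_Carnot = T_C/ΔT = 294.48/21.44 = 13.73.
η_II = COP_actual/COP_Carnot = 7.229/13.73 = 0.5264.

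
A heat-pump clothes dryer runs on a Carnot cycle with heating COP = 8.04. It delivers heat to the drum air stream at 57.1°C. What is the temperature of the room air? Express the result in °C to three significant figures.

COP_HP = T_H/(T_H − T_C) gives T_H − T_C = T_H/COP.
With T_H = 330.25 K, T_C = 330.25 × (1 − 1/8.04) = 289.17 K.
Converting, 289.17 K = 16.02°C.

16.0 °C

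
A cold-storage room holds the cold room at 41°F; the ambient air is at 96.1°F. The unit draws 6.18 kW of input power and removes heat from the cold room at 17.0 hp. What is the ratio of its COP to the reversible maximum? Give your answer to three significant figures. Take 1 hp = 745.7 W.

Converting, Q̇_C = 17.00 hp = 12.68 kW, so COP_actual = Q̇_C/Ẇ = 12.68/6.180 = 2.051.
In absolute terms T_C = 278.15 K and T_H = 308.76 K, so ΔT = 30.61 K.
COP_Carnot = T_C/ΔT = 278.15/30.61 = 9.087.
η_II = COP_actual/COP_Carnot = 2.051/9.087 = 0.2257.

0.226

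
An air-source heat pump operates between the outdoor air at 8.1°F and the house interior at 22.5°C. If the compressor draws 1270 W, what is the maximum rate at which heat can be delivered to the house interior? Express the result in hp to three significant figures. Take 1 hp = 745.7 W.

14.1 hp

In absolute terms T_C = 259.87 K and T_H = 295.65 K, so ΔT = 35.78 K.
COP_Carnot = T_H/ΔT = 295.65/35.78 = 8.264.
Q̇_max = COP_Carnot × Ẇ = 8.264 × 1270 W = 10490 W = 14.07 hp.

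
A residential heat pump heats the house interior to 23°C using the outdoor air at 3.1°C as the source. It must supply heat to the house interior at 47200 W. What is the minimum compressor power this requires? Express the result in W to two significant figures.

In absolute terms T_C = 276.25 K and T_H = 296.15 K, so ΔT = 19.90 K.
COP_Carnot = T_H/ΔT = 296.15/19.90 = 14.88.
Ẇ_min = Q̇/COP_Carnot = 47200/14.88 = 3172 W.

3200 W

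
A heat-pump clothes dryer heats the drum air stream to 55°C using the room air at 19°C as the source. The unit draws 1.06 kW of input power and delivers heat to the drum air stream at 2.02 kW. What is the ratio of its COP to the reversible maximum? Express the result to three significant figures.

0.209

COP_actual = Q̇_H/Ẇ = 2.020/1.060 = 1.906.
In absolute terms T_C = 292.15 K and T_H = 328.15 K, so ΔT = 36.00 K.
COP_Carnot = T_H/ΔT = 328.15/36.00 = 9.115.
η_II = COP_actual/COP_Carnot = 1.906/9.115 = 0.2091.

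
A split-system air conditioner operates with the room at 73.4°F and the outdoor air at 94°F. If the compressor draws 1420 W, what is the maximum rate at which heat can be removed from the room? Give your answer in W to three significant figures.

In absolute terms T_C = 296.15 K and T_H = 307.59 K, so ΔT = 11.44 K.
COP_Carnot = T_C/ΔT = 296.15/11.44 = 25.88.
Q̇_max = COP_Carnot × Ẇ = 25.88 × 1420 W = 36750 W.

36700 W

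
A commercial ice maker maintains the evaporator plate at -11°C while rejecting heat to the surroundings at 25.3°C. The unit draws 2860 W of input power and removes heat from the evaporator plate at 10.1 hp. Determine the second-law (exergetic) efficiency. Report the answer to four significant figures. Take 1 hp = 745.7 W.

0.3647

Converting, Q̇_C = 10.10 hp = 7532 W, so COP_actual = Q̇_C/Ẇ = 7532/2860 = 2.633.
In absolute terms T_C = 262.15 K and T_H = 298.45 K, so ΔT = 36.30 K.
COP_Carnot = T_C/ΔT = 262.15/36.30 = 7.222.
η_II = COP_actual/COP_Carnot = 2.633/7.222 = 0.3647.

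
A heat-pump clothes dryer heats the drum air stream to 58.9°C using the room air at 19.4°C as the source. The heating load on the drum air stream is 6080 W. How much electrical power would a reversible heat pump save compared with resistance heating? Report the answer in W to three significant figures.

In absolute terms T_C = 292.55 K and T_H = 332.05 K, so ΔT = 39.50 K.
COP_Carnot = T_H/ΔT = 332.05/39.50 = 8.406.
Resistance heating needs Ẇ_res = Q̇_H = 6080 W; the reversible heat pump needs only Ẇ_hp = Q̇_H/COP = 723.3 W.
Saving = 6080 − 723.3 = 5357 W.

5360 W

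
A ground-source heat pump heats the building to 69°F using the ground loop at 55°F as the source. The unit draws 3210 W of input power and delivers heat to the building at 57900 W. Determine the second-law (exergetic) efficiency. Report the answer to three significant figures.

COP_actual = Q̇_H/Ẇ = 57900/3210 = 18.04.
In absolute terms T_C = 285.93 K and T_H = 293.71 K, so ΔT = 7.778 K.
COP_Carnot = T_H/ΔT = 293.71/7.778 = 37.76.
η_II = COP_actual/COP_Carnot = 18.04/37.76 = 0.4777.

0.478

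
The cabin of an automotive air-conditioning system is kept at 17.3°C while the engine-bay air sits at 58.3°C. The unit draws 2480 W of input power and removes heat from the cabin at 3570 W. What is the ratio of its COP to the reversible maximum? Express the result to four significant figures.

COP_actual = Q̇_C/Ẇ = 3570/2480 = 1.440.
In absolute terms T_C = 290.45 K and T_H = 331.45 K, so ΔT = 41.00 K.
COP_Carnot = T_C/ΔT = 290.45/41.00 = 7.084.
η_II = COP_actual/COP_Carnot = 1.440/7.084 = 0.2032.

0.2032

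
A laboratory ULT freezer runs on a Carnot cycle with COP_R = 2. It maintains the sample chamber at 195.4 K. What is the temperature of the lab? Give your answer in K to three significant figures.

COP_R = T_C/(T_H − T_C) gives T_H − T_C = T_C/COP.
With T_C = 195.40 K, T_H = 195.40 × (1 + 1/2) = 293.10 K.

293 K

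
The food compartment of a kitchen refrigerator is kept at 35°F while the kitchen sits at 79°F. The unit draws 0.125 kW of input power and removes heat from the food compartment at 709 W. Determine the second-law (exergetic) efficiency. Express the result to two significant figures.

Converting, Q̇_C = 709.0 W = 0.7090 kW, so COP_actual = Q̇_C/Ẇ = 0.7090/0.1250 = 5.672.
In absolute terms T_C = 274.82 K and T_H = 299.26 K, so ΔT = 24.44 K.
COP_Carnot = T_C/ΔT = 274.82/24.44 = 11.24.
η_II = COP_actual/COP_Carnot = 5.672/11.24 = 0.5045.

0.50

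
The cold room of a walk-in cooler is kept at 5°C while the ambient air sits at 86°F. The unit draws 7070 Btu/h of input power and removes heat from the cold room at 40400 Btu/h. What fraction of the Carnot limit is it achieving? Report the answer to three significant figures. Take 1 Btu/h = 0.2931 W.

COP_actual = Q̇_C/Ẇ = 40400/7070 = 5.714.
In absolute terms T_C = 278.15 K and T_H = 303.15 K, so ΔT = 25.00 K.
COP_Carnot = T_C/ΔT = 278.15/25.00 = 11.13.
η_II = COP_actual/COP_Carnot = 5.714/11.13 = 0.5136.

0.514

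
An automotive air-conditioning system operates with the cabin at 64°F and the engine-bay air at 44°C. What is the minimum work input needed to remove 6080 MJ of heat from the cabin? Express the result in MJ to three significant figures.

In absolute terms T_C = 290.93 K and T_H = 317.15 K, so ΔT = 26.22 K.
The reversible limit is COP_R = T_C/ΔT = 11.09, so W_min = Q_C/COP = Q_C·ΔT/T_C.
W_min = 6080 × 26.22/290.93 = 548.0 MJ.

548 MJ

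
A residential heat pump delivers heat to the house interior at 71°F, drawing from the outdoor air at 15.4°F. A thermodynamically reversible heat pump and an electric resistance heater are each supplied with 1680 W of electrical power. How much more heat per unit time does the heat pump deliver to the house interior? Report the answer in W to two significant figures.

14000 W

In absolute terms T_C = 263.93 K and T_H = 294.82 K, so ΔT = 30.89 K.
COP_Carnot = T_H/ΔT = 294.82/30.89 = 9.544.
The heat pump delivers Q̇_H = COP × Ẇ = 16030 W; the resistance heater delivers Ẇ = 1680 W.
Extra = (COP − 1)·Ẇ = 14350 W.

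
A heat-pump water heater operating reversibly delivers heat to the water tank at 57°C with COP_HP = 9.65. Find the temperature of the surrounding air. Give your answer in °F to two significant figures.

73 °F

COP_HP = T_H/(T_H − T_C) gives T_H − T_C = T_H/COP.
With T_H = 330.15 K, T_C = 330.15 × (1 − 1/9.65) = 295.94 K.
Converting, 295.94 K = 73.02°F.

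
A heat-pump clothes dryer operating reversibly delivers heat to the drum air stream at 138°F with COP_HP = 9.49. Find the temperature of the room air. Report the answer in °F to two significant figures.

75 °F

COP_HP = T_H/(T_H − T_C) gives T_H − T_C = T_H/COP.
With T_H = 332.04 K, T_C = 332.04 × (1 − 1/9.49) = 297.05 K.
Converting, 297.05 K = 75.02°F.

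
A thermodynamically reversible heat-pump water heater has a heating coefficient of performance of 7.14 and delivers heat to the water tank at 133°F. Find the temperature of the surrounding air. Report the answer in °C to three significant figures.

COP_HP = T_H/(T_H − T_C) gives T_H − T_C = T_H/COP.
With T_H = 329.26 K, T_C = 329.26 × (1 − 1/7.14) = 283.15 K.
Converting, 283.15 K = 10.00°C.

10.0 °C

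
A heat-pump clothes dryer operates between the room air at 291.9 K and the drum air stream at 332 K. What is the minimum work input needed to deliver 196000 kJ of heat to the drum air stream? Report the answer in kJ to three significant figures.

23700 kJ

The reservoir spacing is ΔT = 332 − 291.9 = 40.10 K.
The reversible limit is COP_HP = T_H/ΔT = 8.279, so W_min = Q_H/COP = Q_H·ΔT/T_H.
W_min = 196000 × 40.10/332.00 = 23670 kJ.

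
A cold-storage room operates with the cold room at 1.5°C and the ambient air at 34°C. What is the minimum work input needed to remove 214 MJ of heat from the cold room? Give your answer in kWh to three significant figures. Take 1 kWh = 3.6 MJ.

7.03 kWh

In absolute terms T_C = 274.65 K and T_H = 307.15 K, so ΔT = 32.50 K.
The reversible limit is COP_R = T_C/ΔT = 8.451, so W_min = Q_C/COP = Q_C·ΔT/T_C.
W_min = 214.0 × 32.50/274.65 = 25.32 MJ = 7.034 kWh.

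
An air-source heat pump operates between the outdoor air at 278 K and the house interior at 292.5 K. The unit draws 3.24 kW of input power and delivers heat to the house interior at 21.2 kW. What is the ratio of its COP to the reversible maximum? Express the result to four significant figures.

COP_actual = Q̇_H/Ẇ = 21.20/3.240 = 6.543.
The reservoir spacing is ΔT = 292.5 − 278 = 14.50 K.
COP_Carnot = T_H/ΔT = 292.50/14.50 = 20.17.
η_II = COP_actual/COP_Carnot = 6.543/20.17 = 0.3244.

0.3244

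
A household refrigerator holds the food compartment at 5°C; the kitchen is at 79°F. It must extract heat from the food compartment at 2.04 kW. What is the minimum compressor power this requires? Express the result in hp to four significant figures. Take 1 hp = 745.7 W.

0.2076 hp

In absolute terms T_C = 278.15 K and T_H = 299.26 K, so ΔT = 21.11 K.
COP_Carnot = T_C/ΔT = 278.15/21.11 = 13.18.
Ẇ_min = Q̇/COP_Carnot = 2.040/13.18 = 0.1548 kW = 0.2076 hp.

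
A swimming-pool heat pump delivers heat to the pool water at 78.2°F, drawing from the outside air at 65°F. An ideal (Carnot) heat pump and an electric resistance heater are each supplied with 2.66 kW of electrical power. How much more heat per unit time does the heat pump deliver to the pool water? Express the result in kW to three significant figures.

106 kW

In absolute terms T_C = 291.48 K and T_H = 298.82 K, so ΔT = 7.333 K.
COP_Carnot = T_H/ΔT = 298.82/7.333 = 40.75.
The heat pump delivers Q̇_H = COP × Ẇ = 108.4 kW; the resistance heater delivers Ẇ = 2.660 kW.
Extra = (COP − 1)·Ẇ = 105.7 kW.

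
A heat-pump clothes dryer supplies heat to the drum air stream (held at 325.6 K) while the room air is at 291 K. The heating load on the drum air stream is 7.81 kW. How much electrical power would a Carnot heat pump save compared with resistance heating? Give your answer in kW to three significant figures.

The reservoir spacing is ΔT = 325.6 − 291 = 34.60 K.
COP_Carnot = T_H/ΔT = 325.60/34.60 = 9.410.
Resistance heating needs Ẇ_res = Q̇_H = 7.810 kW; the reversible heat pump needs only Ẇ_hp = Q̇_H/COP = 0.8299 kW.
Saving = 7.810 − 0.8299 = 6.980 kW.

6.98 kW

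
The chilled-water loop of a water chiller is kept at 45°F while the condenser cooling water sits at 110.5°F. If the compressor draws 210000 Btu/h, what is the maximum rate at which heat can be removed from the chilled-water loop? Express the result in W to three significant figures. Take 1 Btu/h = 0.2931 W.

In absolute terms T_C = 280.37 K and T_H = 316.76 K, so ΔT = 36.39 K.
COP_Carnot = T_C/ΔT = 280.37/36.39 = 7.705.
Q̇_max = COP_Carnot × Ẇ = 7.705 × 210000 Btu/h = 1618000 Btu/h = 474200 W.

474000 W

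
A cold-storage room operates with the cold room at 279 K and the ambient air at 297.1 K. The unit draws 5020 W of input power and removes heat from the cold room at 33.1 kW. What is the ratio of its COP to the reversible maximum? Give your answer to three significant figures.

0.428

Converting, Q̇_C = 33.10 kW = 33100 W, so COP_actual = Q̇_C/Ẇ = 33100/5020 = 6.594.
The reservoir spacing is ΔT = 297.1 − 279 = 18.10 K.
COP_Carnot = T_C/ΔT = 279.00/18.10 = 15.41.
η_II = COP_actual/COP_Carnot = 6.594/15.41 = 0.4278.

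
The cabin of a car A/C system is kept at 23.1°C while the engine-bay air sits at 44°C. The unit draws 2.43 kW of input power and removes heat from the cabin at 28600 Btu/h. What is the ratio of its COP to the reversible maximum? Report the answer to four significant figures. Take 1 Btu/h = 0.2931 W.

Converting, Q̇_C = 28600 Btu/h = 8.383 kW, so COP_actual = Q̇_C/Ẇ = 8.383/2.430 = 3.450.
In absolute terms T_C = 296.25 K and T_H = 317.15 K, so ΔT = 20.90 K.
COP_Carnot = T_C/ΔT = 296.25/20.90 = 14.17.
η_II = COP_actual/COP_Carnot = 3.450/14.17 = 0.2434.

0.2434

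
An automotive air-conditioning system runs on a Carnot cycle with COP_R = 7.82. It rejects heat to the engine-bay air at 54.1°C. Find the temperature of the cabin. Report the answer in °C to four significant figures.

17.00 °C

For a Carnot refrigerator COP_R = T_C/(T_H − T_C), so T_C = COP·T_H/(1 + COP).
With T_H = 327.25 K, T_C = 7.82 × 327.25/8.820 = 290.15 K.
Converting, 290.15 K = 17.00°C.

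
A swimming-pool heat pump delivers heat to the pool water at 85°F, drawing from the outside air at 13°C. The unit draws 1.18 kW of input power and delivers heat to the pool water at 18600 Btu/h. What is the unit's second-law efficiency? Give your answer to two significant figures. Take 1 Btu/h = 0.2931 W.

0.25

Converting, Q̇_H = 18600 Btu/h = 5.452 kW, so COP_actual = Q̇_H/Ẇ = 5.452/1.180 = 4.620.
In absolute terms T_C = 286.15 K and T_H = 302.59 K, so ΔT = 16.44 K.
COP_Carnot = T_H/ΔT = 302.59/16.44 = 18.40.
η_II = COP_actual/COP_Carnot = 4.620/18.40 = 0.2511.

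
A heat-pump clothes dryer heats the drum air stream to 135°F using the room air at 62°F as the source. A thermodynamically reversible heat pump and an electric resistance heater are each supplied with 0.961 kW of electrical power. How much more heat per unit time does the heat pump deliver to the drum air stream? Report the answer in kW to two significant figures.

6.9 kW

In absolute terms T_C = 289.82 K and T_H = 330.37 K, so ΔT = 40.56 K.
COP_Carnot = T_H/ΔT = 330.37/40.56 = 8.146.
The heat pump delivers Q̇_H = COP × Ẇ = 7.828 kW; the resistance heater delivers Ẇ = 0.9610 kW.
Extra = (COP − 1)·Ẇ = 6.867 kW.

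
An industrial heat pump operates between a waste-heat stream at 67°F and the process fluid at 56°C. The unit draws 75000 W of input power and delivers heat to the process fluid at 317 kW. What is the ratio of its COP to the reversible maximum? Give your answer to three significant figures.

0.469

Converting, Q̇_H = 317.0 kW = 317000 W, so COP_actual = Q̇_H/Ẇ = 317000/75000 = 4.227.
In absolute terms T_C = 292.59 K and T_H = 329.15 K, so ΔT = 36.56 K.
COP_Carnot = T_H/ΔT = 329.15/36.56 = 9.004.
η_II = COP_actual/COP_Carnot = 4.227/9.004 = 0.4694.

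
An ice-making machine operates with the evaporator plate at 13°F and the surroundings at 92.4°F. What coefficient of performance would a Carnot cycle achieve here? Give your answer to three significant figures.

5.95

In absolute terms T_C = 262.59 K and T_H = 306.71 K, so ΔT = 44.11 K.
For a reversible cycle, COP_Carnot = T_C/ΔT = 262.59/44.11 = 5.953.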